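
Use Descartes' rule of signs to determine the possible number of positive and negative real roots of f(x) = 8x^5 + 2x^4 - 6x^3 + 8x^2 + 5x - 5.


Descartes' rule of signs:

For positive roots, count sign changes in f(x) = 8x^5 + 2x^4 - 6x^3 + 8x^2 + 5x - 5:
Signs of coefficients: +, +, -, +, +, -
Number of sign changes: 3
Possible positive real roots: 3, 1

For negative roots, examine f(-x) = -8x^5 + 2x^4 + 6x^3 + 8x^2 - 5x - 5:
Signs of coefficients: -, +, +, +, -, -
Number of sign changes: 2
Possible negative real roots: 2, 0

Positive roots: 3 or 1; Negative roots: 2 or 0


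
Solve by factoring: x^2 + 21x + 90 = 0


We need two numbers that multiply to 90 and add to 21.
Those numbers are 15 and 6 (since 15 * 6 = 90 and 15 + 6 = 21).
So x^2 + 21x + 90 = (x + 15)(x + 6) = 0
Setting each factor to zero: x = -15 or x = -6

x = -15, x = -6


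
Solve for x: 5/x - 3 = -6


Subtract -3 from both sides: 5/x = -3
Multiply both sides by x: 5 = -3 * x
Divide by -3: x = -5/3

x = -5/3


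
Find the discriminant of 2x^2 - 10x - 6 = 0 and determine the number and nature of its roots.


For ax^2 + bx + c = 0, discriminant D = b^2 - 4ac
Here a = 2, b = -10, c = -6
D = (-10)^2 - 4(2)(-6) = 100 + 48 = 148

D = 148 > 0 but not a perfect square
The equation has 2 distinct real irrational roots.

Discriminant = 148, 2 distinct real irrational roots


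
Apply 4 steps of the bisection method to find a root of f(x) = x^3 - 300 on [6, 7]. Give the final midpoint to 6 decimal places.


f(x) = x^3 - 300
f(6) = -84 < 0
f(7) = 43 > 0

Step 1: midpoint = (6.000000 + 7.000000)/2 = 6.500000
  f(6.500000) = -25.375000
  f(mid) < 0, so root is in [6.500000, 7.000000]

Step 2: midpoint = (6.500000 + 7.000000)/2 = 6.750000
  f(6.750000) = 7.546875
  f(mid) > 0, so root is in [6.500000, 6.750000]

Step 3: midpoint = (6.500000 + 6.750000)/2 = 6.625000
  f(6.625000) = -9.224609
  f(mid) < 0, so root is in [6.625000, 6.750000]

Step 4: midpoint = (6.625000 + 6.750000)/2 = 6.687500
  f(6.687500) = -0.917236
  f(mid) < 0, so root is in [6.687500, 6.750000]

midpoint = 6.687500


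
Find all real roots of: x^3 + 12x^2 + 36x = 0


The constant term is 0, so x = 0 is a root. Factor out x:
  x(x^2 + 12x + 36) = 0
Solve the quadratic x^2 + 12x + 36 = 0: discriminant = 12^2 - 4(1)(36) = 144 - 144 = 0.
Discriminant = 0, so a double root: x = -12/2 = -6.

x = -6 (multiplicity 2), x = 0


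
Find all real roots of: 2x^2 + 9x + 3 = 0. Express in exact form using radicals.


Using the quadratic formula: x = (-b ± sqrt(b^2 - 4ac)) / (2a)
Here a = 2, b = 9, c = 3
Discriminant = b^2 - 4ac = 9^2 - 4(2)(3) = 81 - 24 = 57
Since discriminant = 57 > 0, there are two real roots.
x = (-9 ± sqrt(57)) / 4
Numerically: x ≈ -0.3625 or x ≈ -4.1375

x = (-9 + sqrt(57)) / 4 or x = (-9 - sqrt(57)) / 4


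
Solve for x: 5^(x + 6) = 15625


Express both sides with the same base.
15625 = 5^6
Since the bases match, equate exponents: x + 6 = 6
So x = 6 - (6) = 0

x = 0


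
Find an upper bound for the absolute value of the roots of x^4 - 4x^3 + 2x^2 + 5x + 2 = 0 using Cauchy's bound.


Cauchy's bound: all roots r satisfy |r| <= 1 + max(|a_i/a_n|) for i = 0,...,n-1
where a_n is the leading coefficient.

Coefficients: [1, -4, 2, 5, 2]
Leading coefficient a_n = 1
Ratios |a_i/a_n|: 4, 2, 5, 2
Maximum ratio: 5
Cauchy's bound: |r| <= 1 + 5 = 6

Upper bound = 6


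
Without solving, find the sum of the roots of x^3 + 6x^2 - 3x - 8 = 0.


By Vieta's formulas for x^3 + bx^2 + cx + d = 0:
  r1 + r2 + r3 = -b/a = -6
  r1*r2 + r1*r3 + r2*r3 = c/a = -3
  r1*r2*r3 = -d/a = 8


Sum = -6


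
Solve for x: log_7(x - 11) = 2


Convert to exponential form: x - 11 = 7^2 = 49
x = 49 + 11 = 60
Check: log_7(60 - 11) = log_7(49) = log_7(49) = 2 ✓

x = 60


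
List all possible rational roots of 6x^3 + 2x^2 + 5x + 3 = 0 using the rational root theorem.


Rational root theorem: possible roots are ±p/q where:
  p divides the constant term (3): p ∈ {1, 3}
  q divides the leading coefficient (6): q ∈ {1, 2, 3, 6}

All possible rational roots: -3, -3/2, -1, -1/2, -1/3, -1/6, 1/6, 1/3, 1/2, 1, 3/2, 3

-3, -3/2, -1, -1/2, -1/3, -1/6, 1/6, 1/3, 1/2, 1, 3/2, 3


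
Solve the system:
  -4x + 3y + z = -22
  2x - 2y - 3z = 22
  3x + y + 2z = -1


Using Cramer's rule. Expand each determinant along the first row.
D  = (-4)*[(-2)*2 - (-3)*1] - 3*[2*2 - (-3)*3] + 1*[2*1 - (-2)*3]
  = (-4)*(-1) - 3*(13) + 1*(8) = -27
Dx = (-22)*[(-2)*2 - (-3)*1] - 3*[22*2 - (-3)*(-1)] + 1*[22*1 - (-2)*(-1)]
  = (-22)*(-1) - 3*(41) + 1*(20) = -81
Dy = (-4)*[22*2 - (-3)*(-1)] - (-22)*[2*2 - (-3)*3] + 1*[2*(-1) - 22*3]
  = (-4)*(41) - (-22)*(13) + 1*(-68) = 54
Dz = (-4)*[(-2)*(-1) - 22*1] - 3*[2*(-1) - 22*3] + (-22)*[2*1 - (-2)*3]
  = (-4)*(-20) - 3*(-68) + (-22)*(8) = 108
x = Dx/D = -81/-27 = 3, y = Dy/D = 54/-27 = -2, z = Dz/D = 108/-27 = -4
Check eq1: (-4)(3) + (3)(-2) + (1)(-4) = -22 = -22 ✓
Check eq2: (2)(3) + (-2)(-2) + (-3)(-4) = 22 = 22 ✓
Check eq3: (3)(3) + (1)(-2) + (2)(-4) = -1 = -1 ✓

x = 3, y = -2, z = -4


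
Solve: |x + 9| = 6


An absolute value equation |expr| = 6 gives two cases:
Case 1: x + 9 = 6
  x = -3, so x = -3
Case 2: x + 9 = -6
  x = -15, so x = -15

x = -15, x = -3


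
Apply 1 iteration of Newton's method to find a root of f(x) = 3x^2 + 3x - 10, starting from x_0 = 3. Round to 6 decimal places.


Newton's method: x_(n+1) = x_n - f(x_n)/f'(x_n)
f(x) = 3x^2 + 3x - 10
f'(x) = 6x + 3

Iteration 1:
  f(3.000000) = 26.000000
  f'(3.000000) = 21.000000
  x_1 = 3.000000 - (26.000000)/(21.000000) = 1.761905

x_1 = 1.761905


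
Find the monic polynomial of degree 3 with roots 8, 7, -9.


A monic polynomial with roots 8, 7, -9 is:
p(x) = (x - 8)(x - 7)(x + 9)
After multiplying by (x - 8): x - 8
After multiplying by (x - 7): x^2 - 15x + 56
After multiplying by (x + 9): x^3 - 6x^2 - 79x + 504

x^3 - 6x^2 - 79x + 504


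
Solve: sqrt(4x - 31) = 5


Square both sides: 4x - 31 = 5^2 = 25
4x = 25 + 31 = 56
x = 14
Check: sqrt(4*14 - 31) = sqrt(25) = 5 ✓

x = 14


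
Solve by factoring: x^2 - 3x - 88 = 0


We need two numbers that multiply to -88 and add to -3.
Those numbers are 8 and -11 (since 8 * (-11) = -88 and 8 + (-11) = -3).
So x^2 - 3x - 88 = (x + 8)(x - 11) = 0
Setting each factor to zero: x = -8 or x = 11

x = -8, x = 11


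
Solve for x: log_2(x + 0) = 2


Convert to exponential form: x + 0 = 2^2 = 4
x = 4 - 0 = 4
Check: log_2(4 + 0) = log_2(4) = log_2(4) = 2 ✓

x = 4


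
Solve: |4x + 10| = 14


An absolute value equation |expr| = 14 gives two cases:
Case 1: 4x + 10 = 14
  4x = 4, so x = 1
Case 2: 4x + 10 = -14
  4x = -24, so x = -6

x = -6, x = 1


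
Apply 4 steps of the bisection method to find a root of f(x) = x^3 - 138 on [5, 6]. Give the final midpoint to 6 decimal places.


f(x) = x^3 - 138
f(5) = -13 < 0
f(6) = 78 > 0

Step 1: midpoint = (5.000000 + 6.000000)/2 = 5.500000
  f(5.500000) = 28.375000
  f(mid) > 0, so root is in [5.000000, 5.500000]

Step 2: midpoint = (5.000000 + 5.500000)/2 = 5.250000
  f(5.250000) = 6.703125
  f(mid) > 0, so root is in [5.000000, 5.250000]

Step 3: midpoint = (5.000000 + 5.250000)/2 = 5.125000
  f(5.125000) = -3.388672
  f(mid) < 0, so root is in [5.125000, 5.250000]

Step 4: midpoint = (5.125000 + 5.250000)/2 = 5.187500
  f(5.187500) = 1.596436
  f(mid) > 0, so root is in [5.125000, 5.187500]

midpoint = 5.187500


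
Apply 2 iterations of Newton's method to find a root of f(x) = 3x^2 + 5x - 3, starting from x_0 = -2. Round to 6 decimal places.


Newton's method: x_(n+1) = x_n - f(x_n)/f'(x_n)
f(x) = 3x^2 + 5x - 3
f'(x) = 6x + 5

Iteration 1:
  f(-2.000000) = -1.000000
  f'(-2.000000) = -7.000000
  x_1 = -2.000000 - (-1.000000)/(-7.000000) = -2.142857

Iteration 2:
  f(-2.142857) = 0.061224
  f'(-2.142857) = -7.857143
  x_2 = -2.142857 - (0.061224)/(-7.857143) = -2.135065

x_2 = -2.135065


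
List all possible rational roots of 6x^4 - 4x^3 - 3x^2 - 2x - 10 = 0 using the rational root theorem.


Rational root theorem: possible roots are ±p/q where:
  p divides the constant term (-10): p ∈ {1, 2, 5, 10}
  q divides the leading coefficient (6): q ∈ {1, 2, 3, 6}

All possible rational roots: -10, -5, -10/3, -5/2, -2, -5/3, -1, -5/6, -2/3, -1/2, -1/3, -1/6, 1/6, 1/3, 1/2, 2/3, 5/6, 1, 5/3, 2, 5/2, 10/3, 5, 10

-10, -5, -10/3, -5/2, -2, -5/3, -1, -5/6, -2/3, -1/2, -1/3, -1/6, 1/6, 1/3, 1/2, 2/3, 5/6, 1, 5/3, 2, 5/2, 10/3, 5, 10


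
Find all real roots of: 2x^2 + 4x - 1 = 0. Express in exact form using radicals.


Using the quadratic formula: x = (-b ± sqrt(b^2 - 4ac)) / (2a)
Here a = 2, b = 4, c = -1
Discriminant = b^2 - 4ac = 4^2 - 4(2)(-1) = 16 + 8 = 24
Since discriminant = 24 > 0, there are two real roots.
x = (-4 ± 2*sqrt(6)) / 4
Simplifying: x = (-2 ± sqrt(6)) / 2
Numerically: x ≈ 0.2247 or x ≈ -2.2247

x = (-2 + sqrt(6)) / 2 or x = (-2 - sqrt(6)) / 2


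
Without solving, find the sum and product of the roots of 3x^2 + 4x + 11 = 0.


By Vieta's formulas for ax^2 + bx + c = 0:
  Sum of roots = -b/a
  Product of roots = c/a

Here a = 3, b = 4, c = 11
Sum = -(4)/3 = -4/3
Product = 11/3 = 11/3

Sum = -4/3, Product = 11/3


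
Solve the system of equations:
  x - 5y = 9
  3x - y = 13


Using Cramer's rule:
Determinant D = (1)(-1) - (3)(-5) = -1 + 15 = 14
Dx = (9)(-1) - (13)(-5) = -9 + 65 = 56
Dy = (1)(13) - (3)(9) = 13 - 27 = -14
x = Dx/D = 56/14 = 4
y = Dy/D = -14/14 = -1

x = 4, y = -1


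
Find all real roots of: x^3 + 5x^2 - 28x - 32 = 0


Let p(x) = x^3 + 5x^2 - 28x - 32. By the rational root theorem (leading coefficient 1), any rational root is an integer divisor of 32: try ±1, ±2, ... in turn.
Test x = 1: value = -54 ≠ 0.
Test x = -1: value = 0 ✓, so (x + 1) is a factor.
Synthetic division by (x + 1): bring down 1; 1(-1) + 5 = 4; 4(-1) - 28 = -32; (-32)(-1) - 32 = 0 → quotient x^2 + 4x - 32, remainder 0.
Solve the quadratic x^2 + 4x - 32 = 0: discriminant = 4^2 - 4(1)(-32) = 16 + 128 = 144.
sqrt(144) = 12, so x = (-4 ± 12)/2: x = 4 or x = -8.

x = -8, x = -1, x = 4


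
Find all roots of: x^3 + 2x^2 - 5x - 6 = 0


Let p(x) = x^3 + 2x^2 - 5x - 6. By the rational root theorem (leading coefficient 1), any rational root is an integer divisor of 6: try ±1, ±2, ... in turn.
Test x = 1: value = -8 ≠ 0.
Test x = -1: value = 0 ✓, so (x + 1) is a factor.
Synthetic division by (x + 1): bring down 1; 1(-1) + 2 = 1; 1(-1) - 5 = -6; (-6)(-1) - 6 = 0 → quotient x^2 + x - 6, remainder 0.
Solve the quadratic x^2 + x - 6 = 0: discriminant = 1^2 - 4(1)(-6) = 1 + 24 = 25.
sqrt(25) = 5, so x = (-1 ± 5)/2: x = 2 or x = -3.
Collecting all roots found:

x = -3, x = -1, x = 2


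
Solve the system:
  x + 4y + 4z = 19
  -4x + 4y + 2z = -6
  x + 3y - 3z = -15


Using Cramer's rule. Expand each determinant along the first row.
D  = 1*[4*(-3) - 2*3] - 4*[(-4)*(-3) - 2*1] + 4*[(-4)*3 - 4*1]
  = 1*(-18) - 4*(10) + 4*(-16) = -122
Dx = 19*[4*(-3) - 2*3] - 4*[(-6)*(-3) - 2*(-15)] + 4*[(-6)*3 - 4*(-15)]
  = 19*(-18) - 4*(48) + 4*(42) = -366
Dy = 1*[(-6)*(-3) - 2*(-15)] - 19*[(-4)*(-3) - 2*1] + 4*[(-4)*(-15) - (-6)*1]
  = 1*(48) - 19*(10) + 4*(66) = 122
Dz = 1*[4*(-15) - (-6)*3] - 4*[(-4)*(-15) - (-6)*1] + 19*[(-4)*3 - 4*1]
  = 1*(-42) - 4*(66) + 19*(-16) = -610
x = Dx/D = -366/-122 = 3, y = Dy/D = 122/-122 = -1, z = Dz/D = -610/-122 = 5
Check eq1: (1)(3) + (4)(-1) + (4)(5) = 19 = 19 ✓
Check eq2: (-4)(3) + (4)(-1) + (2)(5) = -6 = -6 ✓
Check eq3: (1)(3) + (3)(-1) + (-3)(5) = -15 = -15 ✓

x = 3, y = -1, z = 5


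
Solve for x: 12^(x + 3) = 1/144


Express both sides with the same base.
1/144 = 12^(-2)
Since the bases match, equate exponents: x + 3 = -2
So x = -2 - (3) = -5

x = -5


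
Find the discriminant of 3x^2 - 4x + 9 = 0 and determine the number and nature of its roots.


For ax^2 + bx + c = 0, discriminant D = b^2 - 4ac
Here a = 3, b = -4, c = 9
D = (-4)^2 - 4(3)(9) = 16 - 108 = -92

D = -92 < 0
The equation has no real roots (2 complex conjugate roots).

Discriminant = -92, no real roots (2 complex conjugate roots)


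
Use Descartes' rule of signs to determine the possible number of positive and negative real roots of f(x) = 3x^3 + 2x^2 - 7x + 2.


Descartes' rule of signs:

For positive roots, count sign changes in f(x) = 3x^3 + 2x^2 - 7x + 2:
Signs of coefficients: +, +, -, +
Number of sign changes: 2
Possible positive real roots: 2, 0

For negative roots, examine f(-x) = -3x^3 + 2x^2 + 7x + 2:
Signs of coefficients: -, +, +, +
Number of sign changes: 1
Possible negative real roots: 1

Positive roots: 2 or 0; Negative roots: 1


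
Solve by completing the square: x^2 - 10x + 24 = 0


Start: x^2 - 10x + 24 = 0
Move constant: x^2 - 10x = -24
Half of -10 is -5, squared is 25
Add 25 to both sides: x^2 - 10x + 25 = 1
(x - 5)^2 = 1
x - 5 = ±1
x = 5 + 1 = 6 or x = 5 - 1 = 4

x = 4, x = 6


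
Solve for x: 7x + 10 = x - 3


Starting with: 7x + 10 = x - 3
Move all x terms to left: (7 - 1)x = -3 - 10
Simplify: 6x = -13
Divide both sides by 6: x = -13/6

x = -13/6


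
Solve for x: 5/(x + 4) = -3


Multiply both sides by (x + 4): 5 = -3(x + 4)
Distribute: 5 = -3x - 12
-3x = 5 + 12 = 17
x = -17/3

x = -17/3


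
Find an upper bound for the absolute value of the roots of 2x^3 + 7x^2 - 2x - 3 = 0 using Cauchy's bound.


Cauchy's bound: all roots r satisfy |r| <= 1 + max(|a_i/a_n|) for i = 0,...,n-1
where a_n is the leading coefficient.

Coefficients: [2, 7, -2, -3]
Leading coefficient a_n = 2
Ratios |a_i/a_n|: 7/2, 1, 3/2
Maximum ratio: 7/2
Cauchy's bound: |r| <= 1 + 7/2 = 9/2

Upper bound = 9/2


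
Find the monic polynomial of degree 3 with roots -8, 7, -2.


A monic polynomial with roots -8, 7, -2 is:
p(x) = (x + 8)(x - 7)(x + 2)
After multiplying by (x + 8): x + 8
After multiplying by (x - 7): x^2 + x - 56
After multiplying by (x + 2): x^3 + 3x^2 - 54x - 112

x^3 + 3x^2 - 54x - 112


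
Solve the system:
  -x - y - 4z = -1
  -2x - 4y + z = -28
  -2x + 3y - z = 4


Using Cramer's rule. Expand each determinant along the first row.
D  = (-1)*[(-4)*(-1) - 1*3] - (-1)*[(-2)*(-1) - 1*(-2)] + (-4)*[(-2)*3 - (-4)*(-2)]
  = (-1)*(1) - (-1)*(4) + (-4)*(-14) = 59
Dx = (-1)*[(-4)*(-1) - 1*3] - (-1)*[(-28)*(-1) - 1*4] + (-4)*[(-28)*3 - (-4)*4]
  = (-1)*(1) - (-1)*(24) + (-4)*(-68) = 295
Dy = (-1)*[(-28)*(-1) - 1*4] - (-1)*[(-2)*(-1) - 1*(-2)] + (-4)*[(-2)*4 - (-28)*(-2)]
  = (-1)*(24) - (-1)*(4) + (-4)*(-64) = 236
Dz = (-1)*[(-4)*4 - (-28)*3] - (-1)*[(-2)*4 - (-28)*(-2)] + (-1)*[(-2)*3 - (-4)*(-2)]
  = (-1)*(68) - (-1)*(-64) + (-1)*(-14) = -118
x = Dx/D = 295/59 = 5, y = Dy/D = 236/59 = 4, z = Dz/D = -118/59 = -2
Check eq1: (-1)(5) + (-1)(4) + (-4)(-2) = -1 = -1 ✓
Check eq2: (-2)(5) + (-4)(4) + (1)(-2) = -28 = -28 ✓
Check eq3: (-2)(5) + (3)(4) + (-1)(-2) = 4 = 4 ✓

x = 5, y = 4, z = -2


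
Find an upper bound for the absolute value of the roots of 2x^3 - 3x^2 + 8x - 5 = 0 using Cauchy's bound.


Cauchy's bound: all roots r satisfy |r| <= 1 + max(|a_i/a_n|) for i = 0,...,n-1
where a_n is the leading coefficient.

Coefficients: [2, -3, 8, -5]
Leading coefficient a_n = 2
Ratios |a_i/a_n|: 3/2, 4, 5/2
Maximum ratio: 4
Cauchy's bound: |r| <= 1 + 4 = 5

Upper bound = 5


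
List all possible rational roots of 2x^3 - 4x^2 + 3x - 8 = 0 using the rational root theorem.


Rational root theorem: possible roots are ±p/q where:
  p divides the constant term (-8): p ∈ {1, 2, 4, 8}
  q divides the leading coefficient (2): q ∈ {1, 2}

All possible rational roots: -8, -4, -2, -1, -1/2, 1/2, 1, 2, 4, 8

-8, -4, -2, -1, -1/2, 1/2, 1, 2, 4, 8


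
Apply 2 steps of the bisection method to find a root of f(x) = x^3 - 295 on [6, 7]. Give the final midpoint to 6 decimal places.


f(x) = x^3 - 295
f(6) = -79 < 0
f(7) = 48 > 0

Step 1: midpoint = (6.000000 + 7.000000)/2 = 6.500000
  f(6.500000) = -20.375000
  f(mid) < 0, so root is in [6.500000, 7.000000]

Step 2: midpoint = (6.500000 + 7.000000)/2 = 6.750000
  f(6.750000) = 12.546875
  f(mid) > 0, so root is in [6.500000, 6.750000]

midpoint = 6.750000


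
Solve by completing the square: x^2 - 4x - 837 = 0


Start: x^2 - 4x - 837 = 0
Move constant: x^2 - 4x = 837
Half of -4 is -2, squared is 4
Add 4 to both sides: x^2 - 4x + 4 = 841
(x - 2)^2 = 841
x - 2 = ±29
x = 2 + 29 = 31 or x = 2 - 29 = -27

x = -27, x = 31


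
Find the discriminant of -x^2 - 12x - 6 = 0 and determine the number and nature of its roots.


For ax^2 + bx + c = 0, discriminant D = b^2 - 4ac
Here a = -1, b = -12, c = -6
D = (-12)^2 - 4(-1)(-6) = 144 - 24 = 120

D = 120 > 0 but not a perfect square
The equation has 2 distinct real irrational roots.

Discriminant = 120, 2 distinct real irrational roots


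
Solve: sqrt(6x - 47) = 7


Square both sides: 6x - 47 = 7^2 = 49
6x = 49 + 47 = 96
x = 16
Check: sqrt(6*16 - 47) = sqrt(49) = 7 ✓

x = 16


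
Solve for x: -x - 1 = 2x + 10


Starting with: -x - 1 = 2x + 10
Move all x terms to left: (-1 - 2)x = 10 + 1
Simplify: -3x = 11
Divide both sides by -3: x = -11/3

x = -11/3


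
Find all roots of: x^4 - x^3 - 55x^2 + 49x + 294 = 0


Let p(x) = x^4 - x^3 - 55x^2 + 49x + 294. By the rational root theorem (leading coefficient 1), any rational root is an integer divisor of 294: try ±1, ±2, ... in turn.
Test x = 1: value = 288 ≠ 0.
Test x = -1: value = 192 ≠ 0.
Test x = 2: value = 180 ≠ 0.
Test x = -2: value = 0 ✓, so (x + 2) is a factor.
Synthetic division by (x + 2): bring down 1; 1(-2) - 1 = -3; (-3)(-2) - 55 = -49; (-49)(-2) + 49 = 147; 147(-2) + 294 = 0 → quotient x^3 - 3x^2 - 49x + 147, remainder 0.
Continue with the quotient x^3 - 3x^2 - 49x + 147 (candidates must divide 147).
Test x = 3: value = 0 ✓, so (x - 3) is a factor.
Synthetic division by (x - 3): bring down 1; 1(3) - 3 = 0; 0(3) - 49 = -49; (-49)(3) + 147 = 0 → quotient x^2 - 49, remainder 0.
Solve the quadratic x^2 - 49 = 0: discriminant = 0^2 - 4(1)(-49) = 0 + 196 = 196.
sqrt(196) = 14, so x = (0 ± 14)/2: x = 7 or x = -7.
Collecting all roots found:

x = -7, x = -2, x = 3, x = 7


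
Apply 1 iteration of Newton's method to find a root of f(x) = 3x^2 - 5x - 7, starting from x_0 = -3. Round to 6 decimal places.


Newton's method: x_(n+1) = x_n - f(x_n)/f'(x_n)
f(x) = 3x^2 - 5x - 7
f'(x) = 6x - 5

Iteration 1:
  f(-3.000000) = 35.000000
  f'(-3.000000) = -23.000000
  x_1 = -3.000000 - (35.000000)/(-23.000000) = -1.478261

x_1 = -1.478261


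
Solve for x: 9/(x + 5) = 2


Multiply both sides by (x + 5): 9 = 2(x + 5)
Distribute: 9 = 2x + 10
2x = 9 - 10 = -1
x = -1/2

x = -1/2


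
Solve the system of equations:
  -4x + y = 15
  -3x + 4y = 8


Using Cramer's rule:
Determinant D = (-4)(4) - (-3)(1) = -16 + 3 = -13
Dx = (15)(4) - (8)(1) = 60 - 8 = 52
Dy = (-4)(8) - (-3)(15) = -32 + 45 = 13
x = Dx/D = 52/-13 = -4
y = Dy/D = 13/-13 = -1

x = -4, y = -1


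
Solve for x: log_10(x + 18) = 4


Convert to exponential form: x + 18 = 10^4 = 10000
x = 10000 - 18 = 9982
Check: log_10(9982 + 18) = log_10(10000) = log_10(10000) = 4 ✓

x = 9982


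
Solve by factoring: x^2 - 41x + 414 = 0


We need two numbers that multiply to 414 and add to -41.
Those numbers are -18 and -23 (since (-18) * (-23) = 414 and (-18) + (-23) = -41).
So x^2 - 41x + 414 = (x - 18)(x - 23) = 0
Setting each factor to zero: x = 18 or x = 23

x = 18, x = 23


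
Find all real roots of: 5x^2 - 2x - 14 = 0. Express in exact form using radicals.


Using the quadratic formula: x = (-b ± sqrt(b^2 - 4ac)) / (2a)
Here a = 5, b = -2, c = -14
Discriminant = b^2 - 4ac = (-2)^2 - 4(5)(-14) = 4 + 280 = 284
Since discriminant = 284 > 0, there are two real roots.
x = (2 ± 2*sqrt(71)) / 10
Simplifying: x = (1 ± sqrt(71)) / 5
Numerically: x ≈ 1.8852 or x ≈ -1.4852

x = (1 + sqrt(71)) / 5 or x = (1 - sqrt(71)) / 5


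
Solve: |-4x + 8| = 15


An absolute value equation |expr| = 15 gives two cases:
Case 1: -4x + 8 = 15
  -4x = 7, so x = -7/4
Case 2: -4x + 8 = -15
  -4x = -23, so x = 23/4

x = -7/4, x = 23/4


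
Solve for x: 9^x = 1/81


Express both sides with the same base.
1/81 = 9^(-2)
Since the bases match: x = -2

x = -2


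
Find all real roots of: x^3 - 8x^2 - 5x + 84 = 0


Let p(x) = x^3 - 8x^2 - 5x + 84. By the rational root theorem (leading coefficient 1), any rational root is an integer divisor of 84: try ±1, ±2, ... in turn.
Test x = 1: value = 72 ≠ 0.
Test x = -1: value = 80 ≠ 0.
Test x = 2: value = 50 ≠ 0.
Test x = -2: value = 54 ≠ 0.
Test x = 3: value = 24 ≠ 0.
Test x = -3: value = 0 ✓, so (x + 3) is a factor.
Synthetic division by (x + 3): bring down 1; 1(-3) - 8 = -11; (-11)(-3) - 5 = 28; 28(-3) + 84 = 0 → quotient x^2 - 11x + 28, remainder 0.
Solve the quadratic x^2 - 11x + 28 = 0: discriminant = (-11)^2 - 4(1)(28) = 121 - 112 = 9.
sqrt(9) = 3, so x = (11 ± 3)/2: x = 7 or x = 4.

x = -3, x = 4, x = 7


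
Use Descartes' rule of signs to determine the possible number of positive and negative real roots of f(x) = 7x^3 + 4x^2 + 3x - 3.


Descartes' rule of signs:

For positive roots, count sign changes in f(x) = 7x^3 + 4x^2 + 3x - 3:
Signs of coefficients: +, +, +, -
Number of sign changes: 1
Possible positive real roots: 1

For negative roots, examine f(-x) = -7x^3 + 4x^2 - 3x - 3:
Signs of coefficients: -, +, -, -
Number of sign changes: 2
Possible negative real roots: 2, 0

Positive roots: 1; Negative roots: 2 or 0


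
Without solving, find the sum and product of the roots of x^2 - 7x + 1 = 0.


By Vieta's formulas for ax^2 + bx + c = 0:
  Sum of roots = -b/a
  Product of roots = c/a

Here a = 1, b = -7, c = 1
Sum = -(-7)/1 = 7
Product = 1/1 = 1

Sum = 7, Product = 1


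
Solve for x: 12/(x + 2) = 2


Multiply both sides by (x + 2): 12 = 2(x + 2)
Distribute: 12 = 2x + 4
2x = 12 - 4 = 8
x = 4

x = 4


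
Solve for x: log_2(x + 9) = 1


Convert to exponential form: x + 9 = 2^1 = 2
x = 2 - 9 = -7
Check: log_2(-7 + 9) = log_2(2) = log_2(2) = 1 ✓

x = -7


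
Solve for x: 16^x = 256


Express both sides with the same base.
256 = 16^2
Since the bases match: x = 2

x = 2


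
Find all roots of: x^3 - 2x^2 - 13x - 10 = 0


Let p(x) = x^3 - 2x^2 - 13x - 10. By the rational root theorem (leading coefficient 1), any rational root is an integer divisor of 10: try ±1, ±2, ... in turn.
Test x = 1: value = -24 ≠ 0.
Test x = -1: value = 0 ✓, so (x + 1) is a factor.
Synthetic division by (x + 1): bring down 1; 1(-1) - 2 = -3; (-3)(-1) - 13 = -10; (-10)(-1) - 10 = 0 → quotient x^2 - 3x - 10, remainder 0.
Solve the quadratic x^2 - 3x - 10 = 0: discriminant = (-3)^2 - 4(1)(-10) = 9 + 40 = 49.
sqrt(49) = 7, so x = (3 ± 7)/2: x = 5 or x = -2.
Collecting all roots found:

x = -2, x = -1, x = 5


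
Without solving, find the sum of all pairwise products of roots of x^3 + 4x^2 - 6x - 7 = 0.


By Vieta's formulas for x^3 + bx^2 + cx + d = 0:
  r1 + r2 + r3 = -b/a = -4
  r1*r2 + r1*r3 + r2*r3 = c/a = -6
  r1*r2*r3 = -d/a = 7


Sum of pairwise products = -6


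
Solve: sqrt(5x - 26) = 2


Square both sides: 5x - 26 = 2^2 = 4
5x = 4 + 26 = 30
x = 6
Check: sqrt(5*6 - 26) = sqrt(4) = 2 ✓

x = 6


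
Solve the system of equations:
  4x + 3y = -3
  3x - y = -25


Using Cramer's rule:
Determinant D = (4)(-1) - (3)(3) = -4 - 9 = -13
Dx = (-3)(-1) - (-25)(3) = 3 + 75 = 78
Dy = (4)(-25) - (3)(-3) = -100 + 9 = -91
x = Dx/D = 78/-13 = -6
y = Dy/D = -91/-13 = 7

x = -6, y = 7


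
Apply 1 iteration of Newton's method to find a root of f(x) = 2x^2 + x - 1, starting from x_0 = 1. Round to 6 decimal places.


Newton's method: x_(n+1) = x_n - f(x_n)/f'(x_n)
f(x) = 2x^2 + x - 1
f'(x) = 4x + 1

Iteration 1:
  f(1.000000) = 2.000000
  f'(1.000000) = 5.000000
  x_1 = 1.000000 - (2.000000)/(5.000000) = 0.600000

x_1 = 0.600000


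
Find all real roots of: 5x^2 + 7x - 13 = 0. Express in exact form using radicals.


Using the quadratic formula: x = (-b ± sqrt(b^2 - 4ac)) / (2a)
Here a = 5, b = 7, c = -13
Discriminant = b^2 - 4ac = 7^2 - 4(5)(-13) = 49 + 260 = 309
Since discriminant = 309 > 0, there are two real roots.
x = (-7 ± sqrt(309)) / 10
Numerically: x ≈ 1.0578 or x ≈ -2.4578

x = (-7 + sqrt(309)) / 10 or x = (-7 - sqrt(309)) / 10


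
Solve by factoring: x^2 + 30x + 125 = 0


We need two numbers that multiply to 125 and add to 30.
Those numbers are 5 and 25 (since 5 * 25 = 125 and 5 + 25 = 30).
So x^2 + 30x + 125 = (x + 5)(x + 25) = 0
Setting each factor to zero: x = -5 or x = -25

x = -25, x = -5


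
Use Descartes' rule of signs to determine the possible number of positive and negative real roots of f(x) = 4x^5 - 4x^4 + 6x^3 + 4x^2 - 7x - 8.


Descartes' rule of signs:

For positive roots, count sign changes in f(x) = 4x^5 - 4x^4 + 6x^3 + 4x^2 - 7x - 8:
Signs of coefficients: +, -, +, +, -, -
Number of sign changes: 3
Possible positive real roots: 3, 1

For negative roots, examine f(-x) = -4x^5 - 4x^4 - 6x^3 + 4x^2 + 7x - 8:
Signs of coefficients: -, -, -, +, +, -
Number of sign changes: 2
Possible negative real roots: 2, 0

Positive roots: 3 or 1; Negative roots: 2 or 0


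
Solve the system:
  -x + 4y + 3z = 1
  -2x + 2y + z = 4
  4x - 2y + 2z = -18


Using Cramer's rule. Expand each determinant along the first row.
D  = (-1)*[2*2 - 1*(-2)] - 4*[(-2)*2 - 1*4] + 3*[(-2)*(-2) - 2*4]
  = (-1)*(6) - 4*(-8) + 3*(-4) = 14
Dx = 1*[2*2 - 1*(-2)] - 4*[4*2 - 1*(-18)] + 3*[4*(-2) - 2*(-18)]
  = 1*(6) - 4*(26) + 3*(28) = -14
Dy = (-1)*[4*2 - 1*(-18)] - 1*[(-2)*2 - 1*4] + 3*[(-2)*(-18) - 4*4]
  = (-1)*(26) - 1*(-8) + 3*(20) = 42
Dz = (-1)*[2*(-18) - 4*(-2)] - 4*[(-2)*(-18) - 4*4] + 1*[(-2)*(-2) - 2*4]
  = (-1)*(-28) - 4*(20) + 1*(-4) = -56
x = Dx/D = -14/14 = -1, y = Dy/D = 42/14 = 3, z = Dz/D = -56/14 = -4
Check eq1: (-1)(-1) + (4)(3) + (3)(-4) = 1 = 1 ✓
Check eq2: (-2)(-1) + (2)(3) + (1)(-4) = 4 = 4 ✓
Check eq3: (4)(-1) + (-2)(3) + (2)(-4) = -18 = -18 ✓

x = -1, y = 3, z = -4


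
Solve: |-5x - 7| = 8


An absolute value equation |expr| = 8 gives two cases:
Case 1: -5x - 7 = 8
  -5x = 15, so x = -3
Case 2: -5x - 7 = -8
  -5x = -1, so x = 1/5

x = -3, x = 1/5


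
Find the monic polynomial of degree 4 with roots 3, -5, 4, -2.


A monic polynomial with roots 3, -5, 4, -2 is:
p(x) = (x - 3)(x + 5)(x - 4)(x + 2)
After multiplying by (x - 3): x - 3
After multiplying by (x + 5): x^2 + 2x - 15
After multiplying by (x - 4): x^3 - 2x^2 - 23x + 60
After multiplying by (x + 2): x^4 - 27x^2 + 14x + 120

x^4 - 27x^2 + 14x + 120


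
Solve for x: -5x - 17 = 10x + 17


Starting with: -5x - 17 = 10x + 17
Move all x terms to left: (-5 - 10)x = 17 + 17
Simplify: -15x = 34
Divide both sides by -15: x = -34/15

x = -34/15


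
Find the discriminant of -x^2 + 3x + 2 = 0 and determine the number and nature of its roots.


For ax^2 + bx + c = 0, discriminant D = b^2 - 4ac
Here a = -1, b = 3, c = 2
D = (3)^2 - 4(-1)(2) = 9 + 8 = 17

D = 17 > 0 but not a perfect square
The equation has 2 distinct real irrational roots.

Discriminant = 17, 2 distinct real irrational roots


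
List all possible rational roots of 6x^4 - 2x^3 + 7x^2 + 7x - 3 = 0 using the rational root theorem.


Rational root theorem: possible roots are ±p/q where:
  p divides the constant term (-3): p ∈ {1, 3}
  q divides the leading coefficient (6): q ∈ {1, 2, 3, 6}

All possible rational roots: -3, -3/2, -1, -1/2, -1/3, -1/6, 1/6, 1/3, 1/2, 1, 3/2, 3

-3, -3/2, -1, -1/2, -1/3, -1/6, 1/6, 1/3, 1/2, 1, 3/2, 3


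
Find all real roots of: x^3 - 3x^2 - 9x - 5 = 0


Let p(x) = x^3 - 3x^2 - 9x - 5. By the rational root theorem (leading coefficient 1), any rational root is an integer divisor of 5: try ±1, ±2, ... in turn.
Test x = 1: value = -16 ≠ 0.
Test x = -1: value = 0 ✓, so (x + 1) is a factor.
Synthetic division by (x + 1): bring down 1; 1(-1) - 3 = -4; (-4)(-1) - 9 = -5; (-5)(-1) - 5 = 0 → quotient x^2 - 4x - 5, remainder 0.
Solve the quadratic x^2 - 4x - 5 = 0: discriminant = (-4)^2 - 4(1)(-5) = 16 + 20 = 36.
sqrt(36) = 6, so x = (4 ± 6)/2: x = 5 or x = -1.

x = -1 (multiplicity 2), x = 5


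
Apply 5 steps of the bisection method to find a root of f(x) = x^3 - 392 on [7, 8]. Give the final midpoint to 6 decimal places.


f(x) = x^3 - 392
f(7) = -49 < 0
f(8) = 120 > 0

Step 1: midpoint = (7.000000 + 8.000000)/2 = 7.500000
  f(7.500000) = 29.875000
  f(mid) > 0, so root is in [7.000000, 7.500000]

Step 2: midpoint = (7.000000 + 7.500000)/2 = 7.250000
  f(7.250000) = -10.921875
  f(mid) < 0, so root is in [7.250000, 7.500000]

Step 3: midpoint = (7.250000 + 7.500000)/2 = 7.375000
  f(7.375000) = 9.130859
  f(mid) > 0, so root is in [7.250000, 7.375000]

Step 4: midpoint = (7.250000 + 7.375000)/2 = 7.312500
  f(7.312500) = -0.981201
  f(mid) < 0, so root is in [7.312500, 7.375000]

Step 5: midpoint = (7.312500 + 7.375000)/2 = 7.343750
  f(7.343750) = 4.053314
  f(mid) > 0, so root is in [7.312500, 7.343750]

midpoint = 7.343750


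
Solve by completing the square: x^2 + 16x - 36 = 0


Start: x^2 + 16x - 36 = 0
Move constant: x^2 + 16x = 36
Half of 16 is 8, squared is 64
Add 64 to both sides: x^2 + 16x + 64 = 100
(x + 8)^2 = 100
x + 8 = ±10
x = -8 + 10 = 2 or x = -8 - 10 = -18

x = -18, x = 2


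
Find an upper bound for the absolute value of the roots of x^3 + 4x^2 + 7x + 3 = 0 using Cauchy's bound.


Cauchy's bound: all roots r satisfy |r| <= 1 + max(|a_i/a_n|) for i = 0,...,n-1
where a_n is the leading coefficient.

Coefficients: [1, 4, 7, 3]
Leading coefficient a_n = 1
Ratios |a_i/a_n|: 4, 7, 3
Maximum ratio: 7
Cauchy's bound: |r| <= 1 + 7 = 8

Upper bound = 8


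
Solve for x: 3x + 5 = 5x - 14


Starting with: 3x + 5 = 5x - 14
Move all x terms to left: (3 - 5)x = -14 - 5
Simplify: -2x = -19
Divide both sides by -2: x = 19/2

x = 19/2


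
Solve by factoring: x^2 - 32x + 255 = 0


We need two numbers that multiply to 255 and add to -32.
Those numbers are -15 and -17 (since (-15) * (-17) = 255 and (-15) + (-17) = -32).
So x^2 - 32x + 255 = (x - 15)(x - 17) = 0
Setting each factor to zero: x = 15 or x = 17

x = 15, x = 17


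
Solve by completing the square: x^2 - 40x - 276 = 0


Start: x^2 - 40x - 276 = 0
Move constant: x^2 - 40x = 276
Half of -40 is -20, squared is 400
Add 400 to both sides: x^2 - 40x + 400 = 676
(x - 20)^2 = 676
x - 20 = ±26
x = 20 + 26 = 46 or x = 20 - 26 = -6

x = -6, x = 46


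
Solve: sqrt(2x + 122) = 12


Square both sides: 2x + 122 = 12^2 = 144
2x = 144 - 122 = 22
x = 11
Check: sqrt(2*11 + 122) = sqrt(144) = 12 ✓

x = 11


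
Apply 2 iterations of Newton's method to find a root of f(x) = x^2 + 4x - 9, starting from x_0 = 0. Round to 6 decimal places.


Newton's method: x_(n+1) = x_n - f(x_n)/f'(x_n)
f(x) = x^2 + 4x - 9
f'(x) = 2x + 4

Iteration 1:
  f(0.000000) = -9.000000
  f'(0.000000) = 4.000000
  x_1 = 0.000000 - (-9.000000)/(4.000000) = 2.250000

Iteration 2:
  f(2.250000) = 5.062500
  f'(2.250000) = 8.500000
  x_2 = 2.250000 - (5.062500)/(8.500000) = 1.654412

x_2 = 1.654412


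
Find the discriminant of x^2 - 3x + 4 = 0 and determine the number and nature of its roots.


For ax^2 + bx + c = 0, discriminant D = b^2 - 4ac
Here a = 1, b = -3, c = 4
D = (-3)^2 - 4(1)(4) = 9 - 16 = -7

D = -7 < 0
The equation has no real roots (2 complex conjugate roots).

Discriminant = -7, no real roots (2 complex conjugate roots)


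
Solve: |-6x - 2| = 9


An absolute value equation |expr| = 9 gives two cases:
Case 1: -6x - 2 = 9
  -6x = 11, so x = -11/6
Case 2: -6x - 2 = -9
  -6x = -7, so x = 7/6

x = -11/6, x = 7/6


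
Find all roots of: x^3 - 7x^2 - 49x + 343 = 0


Let p(x) = x^3 - 7x^2 - 49x + 343. By the rational root theorem (leading coefficient 1), any rational root is an integer divisor of 343: try ±1, ±2, ... in turn.
Test x = 1: value = 288 ≠ 0.
Test x = -1: value = 384 ≠ 0.
Test x = 7: value = 0 ✓, so (x - 7) is a factor.
Synthetic division by (x - 7): bring down 1; 1(7) - 7 = 0; 0(7) - 49 = -49; (-49)(7) + 343 = 0 → quotient x^2 - 49, remainder 0.
Solve the quadratic x^2 - 49 = 0: discriminant = 0^2 - 4(1)(-49) = 0 + 196 = 196.
sqrt(196) = 14, so x = (0 ± 14)/2: x = 7 or x = -7.
Collecting all roots found:

x = -7, x = 7 (multiplicity 2)


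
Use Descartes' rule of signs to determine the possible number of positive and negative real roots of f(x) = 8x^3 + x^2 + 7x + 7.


Descartes' rule of signs:

For positive roots, count sign changes in f(x) = 8x^3 + x^2 + 7x + 7:
Signs of coefficients: +, +, +, +
Number of sign changes: 0
Possible positive real roots: 0

For negative roots, examine f(-x) = -8x^3 + x^2 - 7x + 7:
Signs of coefficients: -, +, -, +
Number of sign changes: 3
Possible negative real roots: 3, 1

Positive roots: 0; Negative roots: 3 or 1


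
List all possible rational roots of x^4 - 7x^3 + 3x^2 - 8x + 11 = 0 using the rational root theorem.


Rational root theorem: possible roots are ±p/q where:
  p divides the constant term (11): p ∈ {1, 11}
  q divides the leading coefficient (1): q ∈ {1}

All possible rational roots: -11, -1, 1, 11

-11, -1, 1, 11


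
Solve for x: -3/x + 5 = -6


Subtract 5 from both sides: -3/x = -11
Multiply both sides by x: -3 = -11 * x
Divide by -11: x = 3/11

x = 3/11


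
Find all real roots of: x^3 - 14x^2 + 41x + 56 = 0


Let p(x) = x^3 - 14x^2 + 41x + 56. By the rational root theorem (leading coefficient 1), any rational root is an integer divisor of 56: try ±1, ±2, ... in turn.
Test x = 1: value = 84 ≠ 0.
Test x = -1: value = 0 ✓, so (x + 1) is a factor.
Synthetic division by (x + 1): bring down 1; 1(-1) - 14 = -15; (-15)(-1) + 41 = 56; 56(-1) + 56 = 0 → quotient x^2 - 15x + 56, remainder 0.
Solve the quadratic x^2 - 15x + 56 = 0: discriminant = (-15)^2 - 4(1)(56) = 225 - 224 = 1.
sqrt(1) = 1, so x = (15 ± 1)/2: x = 8 or x = 7.

x = -1, x = 7, x = 8


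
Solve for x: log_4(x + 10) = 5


Convert to exponential form: x + 10 = 4^5 = 1024
x = 1024 - 10 = 1014
Check: log_4(1014 + 10) = log_4(1024) = log_4(1024) = 5 ✓

x = 1014


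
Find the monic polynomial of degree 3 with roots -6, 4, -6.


A monic polynomial with roots -6, 4, -6 is:
p(x) = (x + 6)(x - 4)(x + 6)
After multiplying by (x + 6): x + 6
After multiplying by (x - 4): x^2 + 2x - 24
After multiplying by (x + 6): x^3 + 8x^2 - 12x - 144

x^3 + 8x^2 - 12x - 144


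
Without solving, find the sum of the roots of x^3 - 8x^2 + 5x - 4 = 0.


By Vieta's formulas for x^3 + bx^2 + cx + d = 0:
  r1 + r2 + r3 = -b/a = 8
  r1*r2 + r1*r3 + r2*r3 = c/a = 5
  r1*r2*r3 = -d/a = 4


Sum = 8


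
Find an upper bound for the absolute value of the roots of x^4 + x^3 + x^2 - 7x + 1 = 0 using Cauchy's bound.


Cauchy's bound: all roots r satisfy |r| <= 1 + max(|a_i/a_n|) for i = 0,...,n-1
where a_n is the leading coefficient.

Coefficients: [1, 1, 1, -7, 1]
Leading coefficient a_n = 1
Ratios |a_i/a_n|: 1, 1, 7, 1
Maximum ratio: 7
Cauchy's bound: |r| <= 1 + 7 = 8

Upper bound = 8


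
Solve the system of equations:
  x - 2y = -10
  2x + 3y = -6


Using Cramer's rule:
Determinant D = (1)(3) - (2)(-2) = 3 + 4 = 7
Dx = (-10)(3) - (-6)(-2) = -30 - 12 = -42
Dy = (1)(-6) - (2)(-10) = -6 + 20 = 14
x = Dx/D = -42/7 = -6
y = Dy/D = 14/7 = 2

x = -6, y = 2


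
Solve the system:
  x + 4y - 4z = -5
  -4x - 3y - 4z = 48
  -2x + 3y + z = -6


Using Cramer's rule. Expand each determinant along the first row.
D  = 1*[(-3)*1 - (-4)*3] - 4*[(-4)*1 - (-4)*(-2)] + (-4)*[(-4)*3 - (-3)*(-2)]
  = 1*(9) - 4*(-12) + (-4)*(-18) = 129
Dx = (-5)*[(-3)*1 - (-4)*3] - 4*[48*1 - (-4)*(-6)] + (-4)*[48*3 - (-3)*(-6)]
  = (-5)*(9) - 4*(24) + (-4)*(126) = -645
Dy = 1*[48*1 - (-4)*(-6)] - (-5)*[(-4)*1 - (-4)*(-2)] + (-4)*[(-4)*(-6) - 48*(-2)]
  = 1*(24) - (-5)*(-12) + (-4)*(120) = -516
Dz = 1*[(-3)*(-6) - 48*3] - 4*[(-4)*(-6) - 48*(-2)] + (-5)*[(-4)*3 - (-3)*(-2)]
  = 1*(-126) - 4*(120) + (-5)*(-18) = -516
x = Dx/D = -645/129 = -5, y = Dy/D = -516/129 = -4, z = Dz/D = -516/129 = -4
Check eq1: (1)(-5) + (4)(-4) + (-4)(-4) = -5 = -5 ✓
Check eq2: (-4)(-5) + (-3)(-4) + (-4)(-4) = 48 = 48 ✓
Check eq3: (-2)(-5) + (3)(-4) + (1)(-4) = -6 = -6 ✓

x = -5, y = -4, z = -4


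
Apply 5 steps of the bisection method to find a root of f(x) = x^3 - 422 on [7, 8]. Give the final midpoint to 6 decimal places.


f(x) = x^3 - 422
f(7) = -79 < 0
f(8) = 90 > 0

Step 1: midpoint = (7.000000 + 8.000000)/2 = 7.500000
  f(7.500000) = -0.125000
  f(mid) < 0, so root is in [7.500000, 8.000000]

Step 2: midpoint = (7.500000 + 8.000000)/2 = 7.750000
  f(7.750000) = 43.484375
  f(mid) > 0, so root is in [7.500000, 7.750000]

Step 3: midpoint = (7.500000 + 7.750000)/2 = 7.625000
  f(7.625000) = 21.322266
  f(mid) > 0, so root is in [7.500000, 7.625000]

Step 4: midpoint = (7.500000 + 7.625000)/2 = 7.562500
  f(7.562500) = 10.510010
  f(mid) > 0, so root is in [7.500000, 7.562500]

Step 5: midpoint = (7.500000 + 7.562500)/2 = 7.531250
  f(7.531250) = 5.170441
  f(mid) > 0, so root is in [7.500000, 7.531250]

midpoint = 7.531250


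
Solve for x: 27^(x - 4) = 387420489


Express both sides with the same base.
387420489 = 27^6
Since the bases match, equate exponents: x - 4 = 6
So x = 6 - (-4) = 10

x = 10


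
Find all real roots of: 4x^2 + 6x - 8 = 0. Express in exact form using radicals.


Using the quadratic formula: x = (-b ± sqrt(b^2 - 4ac)) / (2a)
Here a = 4, b = 6, c = -8
Discriminant = b^2 - 4ac = 6^2 - 4(4)(-8) = 36 + 128 = 164
Since discriminant = 164 > 0, there are two real roots.
x = (-6 ± 2*sqrt(41)) / 8
Simplifying: x = (-3 ± sqrt(41)) / 4
Numerically: x ≈ 0.8508 or x ≈ -2.3508

x = (-3 + sqrt(41)) / 4 or x = (-3 - sqrt(41)) / 4


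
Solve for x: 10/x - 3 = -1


Subtract -3 from both sides: 10/x = 2
Multiply both sides by x: 10 = 2 * x
Divide by 2: x = 5

x = 5


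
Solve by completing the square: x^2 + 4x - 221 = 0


Start: x^2 + 4x - 221 = 0
Move constant: x^2 + 4x = 221
Half of 4 is 2, squared is 4
Add 4 to both sides: x^2 + 4x + 4 = 225
(x + 2)^2 = 225
x + 2 = ±15
x = -2 + 15 = 13 or x = -2 - 15 = -17

x = -17, x = 13


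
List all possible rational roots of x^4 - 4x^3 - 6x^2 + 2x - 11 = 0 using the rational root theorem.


Rational root theorem: possible roots are ±p/q where:
  p divides the constant term (-11): p ∈ {1, 11}
  q divides the leading coefficient (1): q ∈ {1}

All possible rational roots: -11, -1, 1, 11

-11, -1, 1, 11


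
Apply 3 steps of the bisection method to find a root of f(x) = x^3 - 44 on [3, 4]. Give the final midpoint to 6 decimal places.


f(x) = x^3 - 44
f(3) = -17 < 0
f(4) = 20 > 0

Step 1: midpoint = (3.000000 + 4.000000)/2 = 3.500000
  f(3.500000) = -1.125000
  f(mid) < 0, so root is in [3.500000, 4.000000]

Step 2: midpoint = (3.500000 + 4.000000)/2 = 3.750000
  f(3.750000) = 8.734375
  f(mid) > 0, so root is in [3.500000, 3.750000]

Step 3: midpoint = (3.500000 + 3.750000)/2 = 3.625000
  f(3.625000) = 3.634766
  f(mid) > 0, so root is in [3.500000, 3.625000]

midpoint = 3.625000


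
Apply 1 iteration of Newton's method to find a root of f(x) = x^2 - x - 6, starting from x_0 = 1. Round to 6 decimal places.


Newton's method: x_(n+1) = x_n - f(x_n)/f'(x_n)
f(x) = x^2 - x - 6
f'(x) = 2x - 1

Iteration 1:
  f(1.000000) = -6.000000
  f'(1.000000) = 1.000000
  x_1 = 1.000000 - (-6.000000)/(1.000000) = 7.000000

x_1 = 7.000000


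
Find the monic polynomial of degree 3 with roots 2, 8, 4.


A monic polynomial with roots 2, 8, 4 is:
p(x) = (x - 2)(x - 8)(x - 4)
After multiplying by (x - 2): x - 2
After multiplying by (x - 8): x^2 - 10x + 16
After multiplying by (x - 4): x^3 - 14x^2 + 56x - 64

x^3 - 14x^2 + 56x - 64


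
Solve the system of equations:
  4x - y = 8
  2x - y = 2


Using Cramer's rule:
Determinant D = (4)(-1) - (2)(-1) = -4 + 2 = -2
Dx = (8)(-1) - (2)(-1) = -8 + 2 = -6
Dy = (4)(2) - (2)(8) = 8 - 16 = -8
x = Dx/D = -6/-2 = 3
y = Dy/D = -8/-2 = 4

x = 3, y = 4


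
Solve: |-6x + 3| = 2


An absolute value equation |expr| = 2 gives two cases:
Case 1: -6x + 3 = 2
  -6x = -1, so x = 1/6
Case 2: -6x + 3 = -2
  -6x = -5, so x = 5/6

x = 1/6, x = 5/6


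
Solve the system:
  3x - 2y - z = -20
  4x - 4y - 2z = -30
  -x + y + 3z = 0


Using Cramer's rule. Expand each determinant along the first row.
D  = 3*[(-4)*3 - (-2)*1] - (-2)*[4*3 - (-2)*(-1)] + (-1)*[4*1 - (-4)*(-1)]
  = 3*(-10) - (-2)*(10) + (-1)*(0) = -10
Dx = (-20)*[(-4)*3 - (-2)*1] - (-2)*[(-30)*3 - (-2)*0] + (-1)*[(-30)*1 - (-4)*0]
  = (-20)*(-10) - (-2)*(-90) + (-1)*(-30) = 50
Dy = 3*[(-30)*3 - (-2)*0] - (-20)*[4*3 - (-2)*(-1)] + (-1)*[4*0 - (-30)*(-1)]
  = 3*(-90) - (-20)*(10) + (-1)*(-30) = -40
Dz = 3*[(-4)*0 - (-30)*1] - (-2)*[4*0 - (-30)*(-1)] + (-20)*[4*1 - (-4)*(-1)]
  = 3*(30) - (-2)*(-30) + (-20)*(0) = 30
x = Dx/D = 50/-10 = -5, y = Dy/D = -40/-10 = 4, z = Dz/D = 30/-10 = -3
Check eq1: (3)(-5) + (-2)(4) + (-1)(-3) = -20 = -20 ✓
Check eq2: (4)(-5) + (-4)(4) + (-2)(-3) = -30 = -30 ✓
Check eq3: (-1)(-5) + (1)(4) + (3)(-3) = 0 = 0 ✓

x = -5, y = 4, z = -3
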